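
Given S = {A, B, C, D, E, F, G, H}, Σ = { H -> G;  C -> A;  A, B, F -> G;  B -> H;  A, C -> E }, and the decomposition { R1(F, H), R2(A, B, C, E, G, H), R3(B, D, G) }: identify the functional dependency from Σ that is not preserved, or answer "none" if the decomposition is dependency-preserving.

none

H → G lies within R2.
C → A lies within R2.
A, B, F → G: restricted closure across fragments reaches G.
B → H lies within R2.
A, C → E lies within R2.
Every dependency is enforceable on the fragments, so the decomposition is dependency-preserving.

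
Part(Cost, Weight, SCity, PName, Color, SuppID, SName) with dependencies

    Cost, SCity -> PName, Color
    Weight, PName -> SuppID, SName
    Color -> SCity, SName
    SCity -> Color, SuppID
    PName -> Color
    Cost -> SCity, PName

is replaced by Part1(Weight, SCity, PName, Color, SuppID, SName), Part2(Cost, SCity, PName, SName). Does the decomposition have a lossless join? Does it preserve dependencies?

lossy but dependency-preserving

Lossless test: (SCity, PName, SName)⁺ = {SCity, PName, Color, SuppID, SName}, which is a superkey of neither fragment — lossy.
Dependency preservation: Cost, SCity → PName, Color is not contained in any single fragment, but the restricted closure of its left-hand side across the fragments still reaches the right-hand side; the remaining FDs each lie inside some fragment. All dependencies are preserved.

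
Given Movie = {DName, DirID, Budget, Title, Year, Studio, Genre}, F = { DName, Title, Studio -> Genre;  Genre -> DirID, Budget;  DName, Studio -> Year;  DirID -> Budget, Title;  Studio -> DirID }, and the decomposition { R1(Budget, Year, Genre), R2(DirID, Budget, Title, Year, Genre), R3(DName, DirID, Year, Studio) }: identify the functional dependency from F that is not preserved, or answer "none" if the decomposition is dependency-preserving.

DName, Title, Studio -> Genre

Check DName, Title, Studio → Genre: no single fragment contains all of {DName, Title, Studio, Genre}, and the restricted closure of {DName, Title, Studio} across the fragments never reaches {Genre}.
Genre → DirID, Budget is preserved.
DName, Studio → Year is preserved.
DirID → Budget, Title is preserved.
Studio → DirID is preserved.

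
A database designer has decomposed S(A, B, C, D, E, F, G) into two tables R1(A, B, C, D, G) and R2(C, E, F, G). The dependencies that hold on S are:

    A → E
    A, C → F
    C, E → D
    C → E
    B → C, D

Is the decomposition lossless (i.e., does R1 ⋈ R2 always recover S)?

Common attributes: R1 ∩ R2 = {C, G}.
Closure of {C, G}: C → E applies, adding E; C, E → D applies, adding D. So (C, G)⁺ = {C, D, E, G}.
The closure contains neither all of R1 = {A, B, C, D, G} nor all of R2 = {C, E, F, G}, so the common attributes are not a superkey of either fragment. The join is lossy.

No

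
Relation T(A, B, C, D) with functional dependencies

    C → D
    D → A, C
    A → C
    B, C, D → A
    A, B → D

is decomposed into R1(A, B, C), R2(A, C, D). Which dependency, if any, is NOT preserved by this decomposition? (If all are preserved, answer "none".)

C → D lies within R2.
D → A, C lies within R2.
A → C lies within R1.
B, C, D → A: restricted closure across fragments reaches A.
A, B → D: restricted closure across fragments reaches D.
Every dependency is enforceable on the fragments, so the decomposition is dependency-preserving.

none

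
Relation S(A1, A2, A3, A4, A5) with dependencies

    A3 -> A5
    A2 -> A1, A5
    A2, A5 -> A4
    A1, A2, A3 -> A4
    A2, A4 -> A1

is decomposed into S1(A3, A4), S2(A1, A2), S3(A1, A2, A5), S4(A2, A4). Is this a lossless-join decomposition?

No

Chase test. Columns are A1, A2, A3, A4, A5; row i has aⱼ where attribute j ∈ Si, else bᵢⱼ.
Initial tableau (one row per fragment):
  row 1: b11 b12 a3 a4 b15
  row 2: a1 a2 b23 b24 b25
  row 3: a1 a2 b33 b34 a5
  row 4: b41 a2 b43 a4 b45
Rows 2 and 3 agree on A2; apply A2→A1, A5 and equate their A1, A5 entries.
Rows 2 and 4 agree on A2; apply A2→A1, A5 and equate their A1, A5 entries.
Rows 2 and 3 agree on A2, A5; apply A2, A5→A4 and equate their A4 entries.
Rows 2 and 4 agree on A2, A5; apply A2, A5→A4 and equate their A4 entries.
No row becomes fully distinguished — the join is lossy.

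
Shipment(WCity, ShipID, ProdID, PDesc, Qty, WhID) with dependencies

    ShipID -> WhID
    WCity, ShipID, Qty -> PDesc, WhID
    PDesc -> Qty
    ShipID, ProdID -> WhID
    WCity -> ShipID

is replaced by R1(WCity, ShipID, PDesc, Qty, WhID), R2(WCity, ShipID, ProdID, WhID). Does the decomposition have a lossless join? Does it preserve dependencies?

Lossless test: (WCity, ShipID, WhID)⁺ = {WCity, ShipID, WhID}, which is a superkey of neither fragment — lossy.
Dependency preservation: every FD's attributes lie within a single fragment, so each can be enforced locally — preserved.

lossy but dependency-preserving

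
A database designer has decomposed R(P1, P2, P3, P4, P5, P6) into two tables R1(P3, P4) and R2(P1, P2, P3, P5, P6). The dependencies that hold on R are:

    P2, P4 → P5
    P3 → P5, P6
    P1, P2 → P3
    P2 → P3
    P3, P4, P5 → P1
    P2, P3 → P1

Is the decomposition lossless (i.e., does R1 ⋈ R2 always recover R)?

No

Common attributes: R1 ∩ R2 = {P3}.
Closure of {P3}: P3 → P5, P6 applies, adding P5, P6. So (P3)⁺ = {P3, P5, P6}.
The closure contains neither all of R1 = {P3, P4} nor all of R2 = {P1, P2, P3, P5, P6}, so the common attributes are not a superkey of either fragment. The join is lossy.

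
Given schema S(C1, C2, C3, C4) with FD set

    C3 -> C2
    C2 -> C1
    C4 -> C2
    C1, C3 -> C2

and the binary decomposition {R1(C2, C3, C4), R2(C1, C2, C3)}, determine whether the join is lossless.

Common attributes: R1 ∩ R2 = {C2, C3}.
Closure of {C2, C3}: C2 → C1 applies, adding C1. So (C2, C3)⁺ = {C1, C2, C3}.
This closure contains every attribute of R2, so R1 ∩ R2 → R2. The join is lossless.

Yes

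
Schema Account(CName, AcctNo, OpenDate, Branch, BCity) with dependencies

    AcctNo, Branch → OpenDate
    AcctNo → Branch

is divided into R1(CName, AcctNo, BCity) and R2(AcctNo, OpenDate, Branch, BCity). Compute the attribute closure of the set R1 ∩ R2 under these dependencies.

AcctNo, OpenDate, Branch, BCity

R1 ∩ R2 = {AcctNo, BCity}.
AcctNo → Branch applies, adding Branch
AcctNo, Branch → OpenDate applies, adding OpenDate
Closure: {AcctNo, OpenDate, Branch, BCity}.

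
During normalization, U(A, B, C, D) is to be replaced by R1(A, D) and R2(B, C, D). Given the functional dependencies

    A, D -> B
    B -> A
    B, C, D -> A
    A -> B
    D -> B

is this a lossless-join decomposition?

Common attributes: R1 ∩ R2 = {D}.
Closure of {D}: D → B applies, adding B; B → A applies, adding A. So (D)⁺ = {A, B, D}.
This closure contains every attribute of R1, so R1 ∩ R2 → R1. The join is lossless.

Yes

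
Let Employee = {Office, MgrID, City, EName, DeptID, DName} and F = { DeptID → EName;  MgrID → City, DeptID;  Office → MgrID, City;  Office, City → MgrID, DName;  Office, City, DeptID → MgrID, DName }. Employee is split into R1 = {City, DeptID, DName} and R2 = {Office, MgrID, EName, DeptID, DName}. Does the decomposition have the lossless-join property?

Common attributes: R1 ∩ R2 = {DeptID, DName}.
Closure of {DeptID, DName}: DeptID → EName applies, adding EName. So (DeptID, DName)⁺ = {EName, DeptID, DName}.
The closure contains neither all of R1 = {City, DeptID, DName} nor all of R2 = {Office, MgrID, EName, DeptID, DName}, so the common attributes are not a superkey of either fragment. The join is lossy.

No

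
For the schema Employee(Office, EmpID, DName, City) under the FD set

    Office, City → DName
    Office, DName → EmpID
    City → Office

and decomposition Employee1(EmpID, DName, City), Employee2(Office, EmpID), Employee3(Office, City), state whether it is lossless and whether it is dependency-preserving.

Lossless test (chase): Rows 1 and 3 agree on City; apply City→Office and equate their Office entries. Rows 1 and 3 agree on Office, City; apply Office, City→DName and equate their DName entries. Rows 1 and 3 agree on Office, DName; apply Office, DName→EmpID and equate their EmpID entries. Row 1 is now all distinguished symbols — the join is lossless.
Dependency preservation: the restricted closure of {Office, DName} across the fragments never reaches {EmpID}, so Office, DName → EmpID cannot be enforced without a join — not preserved.

lossless but not dependency-preserving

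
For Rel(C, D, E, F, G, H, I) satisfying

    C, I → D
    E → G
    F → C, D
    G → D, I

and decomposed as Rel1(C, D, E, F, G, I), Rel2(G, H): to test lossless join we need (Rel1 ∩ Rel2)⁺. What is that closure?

D, G, I

Rel1 ∩ Rel2 = {G}.
G → D, I applies, adding D, I
Closure: {D, G, I}.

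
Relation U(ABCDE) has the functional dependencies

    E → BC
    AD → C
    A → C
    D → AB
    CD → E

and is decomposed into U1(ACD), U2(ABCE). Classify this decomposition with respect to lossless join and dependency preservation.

Lossless test: (AC)⁺ = {AC}, which is a superkey of neither fragment — lossy.
Dependency preservation: the restricted closure of {D} across the fragments never reaches {AB}, so D → AB cannot be enforced without a join — not preserved.

lossy and not dependency-preserving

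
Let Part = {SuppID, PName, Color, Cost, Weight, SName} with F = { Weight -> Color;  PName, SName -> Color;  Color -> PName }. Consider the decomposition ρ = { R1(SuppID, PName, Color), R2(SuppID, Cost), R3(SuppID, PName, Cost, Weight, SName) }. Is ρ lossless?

Chase test. Columns are SuppID, PName, Color, Cost, Weight, SName; row i has aⱼ where attribute j ∈ Ri, else bᵢⱼ.
Initial tableau (one row per fragment):
  row 1: a1 a2 a3 b14 b15 b16
  row 2: a1 b22 b23 a4 b25 b26
  row 3: a1 a2 b33 a4 a5 a6
No row becomes fully distinguished — the join is lossy.

No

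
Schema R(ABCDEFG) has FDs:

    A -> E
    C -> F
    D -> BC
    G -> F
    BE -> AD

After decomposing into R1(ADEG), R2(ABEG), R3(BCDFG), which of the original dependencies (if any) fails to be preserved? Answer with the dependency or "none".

Check BE → AD: no single fragment contains all of {ABDE}, and the restricted closure of {BE} across the fragments never reaches {AD}.
A → E is preserved.
C → F is preserved.
D → BC is preserved.
G → F is preserved.

BE -> AD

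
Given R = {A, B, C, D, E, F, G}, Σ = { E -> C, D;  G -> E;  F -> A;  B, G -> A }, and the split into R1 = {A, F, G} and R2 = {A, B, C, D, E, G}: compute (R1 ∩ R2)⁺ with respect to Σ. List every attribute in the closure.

R1 ∩ R2 = {A, G}.
G → E applies, adding E
E → C, D applies, adding C, D
Closure: {A, C, D, E, G}.

A, C, D, E, G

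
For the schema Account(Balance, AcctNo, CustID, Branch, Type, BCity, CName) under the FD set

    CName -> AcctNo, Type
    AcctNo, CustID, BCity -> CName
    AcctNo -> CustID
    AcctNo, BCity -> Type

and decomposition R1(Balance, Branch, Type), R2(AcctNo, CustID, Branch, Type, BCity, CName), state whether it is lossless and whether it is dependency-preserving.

Lossless test: (Branch, Type)⁺ = {Branch, Type}, which is a superkey of neither fragment — lossy.
Dependency preservation: every FD's attributes lie within a single fragment, so each can be enforced locally — preserved.

lossy but dependency-preserving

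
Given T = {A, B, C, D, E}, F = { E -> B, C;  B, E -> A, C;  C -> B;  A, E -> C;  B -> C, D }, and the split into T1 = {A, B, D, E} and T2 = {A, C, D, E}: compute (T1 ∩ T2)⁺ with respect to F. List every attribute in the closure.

A, B, C, D, E

T1 ∩ T2 = {A, D, E}.
E → B, C applies, adding B, C
Closure: {A, B, C, D, E}.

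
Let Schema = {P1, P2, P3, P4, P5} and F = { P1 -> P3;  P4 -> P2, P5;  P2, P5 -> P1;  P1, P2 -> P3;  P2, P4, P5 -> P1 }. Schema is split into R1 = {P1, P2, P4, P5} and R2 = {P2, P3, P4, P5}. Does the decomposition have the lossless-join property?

Yes

Common attributes: R1 ∩ R2 = {P2, P4, P5}.
Closure of {P2, P4, P5}: P2, P5 → P1 applies, adding P1; P1, P2 → P3 applies, adding P3. So (P2, P4, P5)⁺ = {P1, P2, P3, P4, P5}.
This closure contains every attribute of R1, so R1 ∩ R2 → R1. The join is lossless.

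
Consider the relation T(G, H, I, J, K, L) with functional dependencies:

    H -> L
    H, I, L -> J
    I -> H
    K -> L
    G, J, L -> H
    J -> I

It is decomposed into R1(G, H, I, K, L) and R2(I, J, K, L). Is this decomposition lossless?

Yes

Common attributes: R1 ∩ R2 = {I, K, L}.
Closure of {I, K, L}: I → H applies, adding H; H, I, L → J applies, adding J. So (I, K, L)⁺ = {H, I, J, K, L}.
This closure contains every attribute of R2, so R1 ∩ R2 → R2. The join is lossless.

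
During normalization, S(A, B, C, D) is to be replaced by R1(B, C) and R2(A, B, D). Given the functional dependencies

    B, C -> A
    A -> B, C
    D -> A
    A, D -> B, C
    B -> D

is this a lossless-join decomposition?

Yes

Common attributes: R1 ∩ R2 = {B}.
Closure of {B}: B → D applies, adding D; D → A applies, adding A; A, D → B, C applies, adding C. So (B)⁺ = {A, B, C, D}.
This closure contains every attribute of R1, so R1 ∩ R2 → R1. The join is lossless.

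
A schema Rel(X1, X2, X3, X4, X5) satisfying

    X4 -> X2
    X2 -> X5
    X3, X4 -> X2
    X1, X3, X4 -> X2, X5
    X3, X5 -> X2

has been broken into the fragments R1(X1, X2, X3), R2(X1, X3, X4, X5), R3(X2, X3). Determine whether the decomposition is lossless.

No

Chase test. Columns are X1, X2, X3, X4, X5; row i has aⱼ where attribute j ∈ Ri, else bᵢⱼ.
Initial tableau (one row per fragment):
  row 1: a1 a2 a3 b14 b15
  row 2: a1 b22 a3 a4 a5
  row 3: b31 a2 a3 b34 b35
Rows 1 and 3 agree on X2; apply X2→X5 and equate their X5 entries.
No row becomes fully distinguished — the join is lossy.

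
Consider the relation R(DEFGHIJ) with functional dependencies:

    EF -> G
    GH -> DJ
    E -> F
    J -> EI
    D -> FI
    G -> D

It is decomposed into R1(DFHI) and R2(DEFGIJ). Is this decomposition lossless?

No

Common attributes: R1 ∩ R2 = {DFI}.
No dependency enlarges {DFI}, so (DFI)⁺ = {DFI}.
The closure contains neither all of R1 = {DFHI} nor all of R2 = {DEFGIJ}, so the common attributes are not a superkey of either fragment. The join is lossy.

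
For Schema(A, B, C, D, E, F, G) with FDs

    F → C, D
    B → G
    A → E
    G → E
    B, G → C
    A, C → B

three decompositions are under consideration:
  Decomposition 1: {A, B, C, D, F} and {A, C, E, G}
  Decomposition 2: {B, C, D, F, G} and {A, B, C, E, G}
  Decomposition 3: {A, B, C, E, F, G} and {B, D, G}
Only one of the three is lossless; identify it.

Decomposition 1

Decomposition 1: common = {A, C}, closure = {A, B, C, E, G} → lossless.
Decomposition 2: common = {B, C, G}, closure = {B, C, E, G} → lossy.
Decomposition 3: common = {B, G}, closure = {B, C, E, G} → lossy.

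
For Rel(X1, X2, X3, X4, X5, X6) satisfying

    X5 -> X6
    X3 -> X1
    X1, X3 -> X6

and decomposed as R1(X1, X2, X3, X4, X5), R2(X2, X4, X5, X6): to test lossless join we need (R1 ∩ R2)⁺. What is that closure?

R1 ∩ R2 = {X2, X4, X5}.
X5 → X6 applies, adding X6
Closure: {X2, X4, X5, X6}.

X2, X4, X5, X6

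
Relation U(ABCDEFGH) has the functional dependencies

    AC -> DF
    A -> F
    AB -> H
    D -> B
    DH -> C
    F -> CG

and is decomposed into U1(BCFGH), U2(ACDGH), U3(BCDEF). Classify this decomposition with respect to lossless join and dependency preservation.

Lossless test (chase): Rows 2 and 3 agree on D; apply D→B and equate their B entries. Rows 1 and 3 agree on F; apply F→CG and equate their CG entries. No row becomes fully distinguished — the join is lossy.
Dependency preservation: the restricted closure of {AC} across the fragments never reaches {DF}, so AC → DF cannot be enforced without a join — not preserved.

lossy and not dependency-preserving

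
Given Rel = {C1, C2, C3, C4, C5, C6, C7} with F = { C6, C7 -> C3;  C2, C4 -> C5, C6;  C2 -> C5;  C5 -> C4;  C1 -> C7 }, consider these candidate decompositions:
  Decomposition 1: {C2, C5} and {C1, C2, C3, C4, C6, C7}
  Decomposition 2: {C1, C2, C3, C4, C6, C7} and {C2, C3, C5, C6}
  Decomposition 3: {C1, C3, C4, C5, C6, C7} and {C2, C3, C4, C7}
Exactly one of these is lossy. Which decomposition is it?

Decomposition 3

Decomposition 1: common = {C2}, closure = {C2, C4, C5, C6} → lossless.
Decomposition 2: common = {C2, C3, C6}, closure = {C2, C3, C4, C5, C6} → lossless.
Decomposition 3: common = {C3, C4, C7}, closure = {C3, C4, C7} → lossy.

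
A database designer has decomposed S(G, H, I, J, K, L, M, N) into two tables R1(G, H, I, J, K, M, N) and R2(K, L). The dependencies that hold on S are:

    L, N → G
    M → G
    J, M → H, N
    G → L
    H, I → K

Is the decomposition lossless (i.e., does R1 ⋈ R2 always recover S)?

Common attributes: R1 ∩ R2 = {K}.
No dependency enlarges {K}, so (K)⁺ = {K}.
The closure contains neither all of R1 = {G, H, I, J, K, M, N} nor all of R2 = {K, L}, so the common attributes are not a superkey of either fragment. The join is lossy.

No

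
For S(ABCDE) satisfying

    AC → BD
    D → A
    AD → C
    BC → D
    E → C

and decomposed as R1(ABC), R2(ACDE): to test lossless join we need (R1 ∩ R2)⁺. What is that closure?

R1 ∩ R2 = {AC}.
AC → BD applies, adding BD
Closure: {ABCD}.

ABCD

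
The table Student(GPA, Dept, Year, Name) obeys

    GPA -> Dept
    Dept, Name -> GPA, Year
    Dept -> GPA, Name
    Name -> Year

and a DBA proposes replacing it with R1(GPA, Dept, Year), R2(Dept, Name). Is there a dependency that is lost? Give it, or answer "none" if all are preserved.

Name -> Year

Check Name → Year: no single fragment contains all of {Year, Name}, and the restricted closure of {Name} across the fragments never reaches {Year}.
GPA → Dept is preserved.
Dept, Name → GPA, Year is preserved.
Dept → GPA, Name is preserved.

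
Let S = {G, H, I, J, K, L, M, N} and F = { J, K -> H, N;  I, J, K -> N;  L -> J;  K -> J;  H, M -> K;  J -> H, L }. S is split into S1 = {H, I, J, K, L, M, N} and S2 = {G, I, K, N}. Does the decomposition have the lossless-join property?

No

Common attributes: S1 ∩ S2 = {I, K, N}.
Closure of {I, K, N}: K → J applies, adding J; J → H, L applies, adding H, L. So (I, K, N)⁺ = {H, I, J, K, L, N}.
The closure contains neither all of S1 = {H, I, J, K, L, M, N} nor all of S2 = {G, I, K, N}, so the common attributes are not a superkey of either fragment. The join is lossy.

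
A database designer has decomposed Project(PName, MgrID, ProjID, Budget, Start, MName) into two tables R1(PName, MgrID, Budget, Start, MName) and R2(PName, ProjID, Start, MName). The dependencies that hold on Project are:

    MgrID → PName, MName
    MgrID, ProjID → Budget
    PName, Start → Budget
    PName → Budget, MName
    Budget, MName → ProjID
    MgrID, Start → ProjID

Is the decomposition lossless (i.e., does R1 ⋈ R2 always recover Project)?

Common attributes: R1 ∩ R2 = {PName, Start, MName}.
Closure of {PName, Start, MName}: PName, Start → Budget applies, adding Budget; Budget, MName → ProjID applies, adding ProjID. So (PName, Start, MName)⁺ = {PName, ProjID, Budget, Start, MName}.
This closure contains every attribute of R2, so R1 ∩ R2 → R2. The join is lossless.

Yes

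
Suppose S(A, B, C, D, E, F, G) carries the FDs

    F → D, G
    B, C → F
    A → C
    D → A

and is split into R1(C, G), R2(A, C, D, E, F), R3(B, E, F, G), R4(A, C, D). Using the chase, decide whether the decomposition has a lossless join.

Yes

Chase test. Columns are A, B, C, D, E, F, G; row i has aⱼ where attribute j ∈ Ri, else bᵢⱼ.
Initial tableau (one row per fragment):
  row 1: b11 b12 a3 b14 b15 b16 a7
  row 2: a1 b22 a3 a4 a5 a6 b27
  row 3: b31 a2 b33 b34 a5 a6 a7
  row 4: a1 b42 a3 a4 b45 b46 b47
Rows 2 and 3 agree on F; apply F→D, G and equate their D, G entries.
Rows 2 and 3 agree on D; apply D→A and equate their A entries.
Rows 2 and 3 agree on A; apply A→C and equate their C entries.
Row 3 is now all distinguished symbols — the join is lossless.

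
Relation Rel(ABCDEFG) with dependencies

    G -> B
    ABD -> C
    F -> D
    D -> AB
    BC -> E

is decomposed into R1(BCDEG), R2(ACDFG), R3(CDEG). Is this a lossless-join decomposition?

Yes

Chase test. Columns are ABCDEFG; row i has aⱼ where attribute j ∈ Ri, else bᵢⱼ.
Initial tableau (one row per fragment):
  row 1: b11 a2 a3 a4 a5 b16 a7
  row 2: a1 b22 a3 a4 b25 a6 a7
  row 3: b31 b32 a3 a4 a5 b36 a7
Rows 1 and 2 agree on G; apply G→B and equate their B entries.
Rows 1 and 3 agree on G; apply G→B and equate their B entries.
Rows 1 and 2 agree on D; apply D→AB and equate their AB entries.
Rows 1 and 3 agree on D; apply D→AB and equate their AB entries.
Rows 1 and 2 agree on BC; apply BC→E and equate their E entries.
Row 2 is now all distinguished symbols — the join is lossless.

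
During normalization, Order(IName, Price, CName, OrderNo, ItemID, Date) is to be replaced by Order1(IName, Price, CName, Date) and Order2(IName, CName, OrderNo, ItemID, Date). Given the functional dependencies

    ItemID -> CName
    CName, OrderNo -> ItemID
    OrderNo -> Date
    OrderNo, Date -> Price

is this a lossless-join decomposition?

Common attributes: Order1 ∩ Order2 = {IName, CName, Date}.
No dependency enlarges {IName, CName, Date}, so (IName, CName, Date)⁺ = {IName, CName, Date}.
The closure contains neither all of Order1 = {IName, Price, CName, Date} nor all of Order2 = {IName, CName, OrderNo, ItemID, Date}, so the common attributes are not a superkey of either fragment. The join is lossy.

No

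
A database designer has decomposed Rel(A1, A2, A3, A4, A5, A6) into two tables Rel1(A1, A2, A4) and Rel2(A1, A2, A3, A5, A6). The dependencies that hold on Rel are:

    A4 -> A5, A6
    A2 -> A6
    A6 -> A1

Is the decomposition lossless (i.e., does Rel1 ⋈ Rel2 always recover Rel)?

Common attributes: Rel1 ∩ Rel2 = {A1, A2}.
Closure of {A1, A2}: A2 → A6 applies, adding A6. So (A1, A2)⁺ = {A1, A2, A6}.
The closure contains neither all of Rel1 = {A1, A2, A4} nor all of Rel2 = {A1, A2, A3, A5, A6}, so the common attributes are not a superkey of either fragment. The join is lossy.

No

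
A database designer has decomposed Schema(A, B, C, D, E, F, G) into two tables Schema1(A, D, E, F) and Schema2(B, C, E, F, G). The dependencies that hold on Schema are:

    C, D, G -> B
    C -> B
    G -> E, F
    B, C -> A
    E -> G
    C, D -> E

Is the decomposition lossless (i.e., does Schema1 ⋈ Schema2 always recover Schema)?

No

Common attributes: Schema1 ∩ Schema2 = {E, F}.
Closure of {E, F}: E → G applies, adding G. So (E, F)⁺ = {E, F, G}.
The closure contains neither all of Schema1 = {A, D, E, F} nor all of Schema2 = {B, C, E, F, G}, so the common attributes are not a superkey of either fragment. The join is lossy.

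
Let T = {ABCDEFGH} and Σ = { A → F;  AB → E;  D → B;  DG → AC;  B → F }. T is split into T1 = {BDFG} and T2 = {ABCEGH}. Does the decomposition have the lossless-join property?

Common attributes: T1 ∩ T2 = {BG}.
Closure of {BG}: B → F applies, adding F. So (BG)⁺ = {BFG}.
The closure contains neither all of T1 = {BDFG} nor all of T2 = {ABCEGH}, so the common attributes are not a superkey of either fragment. The join is lossy.

No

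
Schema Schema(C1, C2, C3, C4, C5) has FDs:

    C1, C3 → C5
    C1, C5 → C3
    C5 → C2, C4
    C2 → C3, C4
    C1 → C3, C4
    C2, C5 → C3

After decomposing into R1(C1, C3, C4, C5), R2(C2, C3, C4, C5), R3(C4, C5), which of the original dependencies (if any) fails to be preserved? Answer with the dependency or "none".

none

C1, C3 → C5 lies within R1.
C1, C5 → C3 lies within R1.
C5 → C2, C4 lies within R2.
C2 → C3, C4 lies within R2.
C1 → C3, C4 lies within R1.
C2, C5 → C3 lies within R2.
Every dependency is enforceable on the fragments, so the decomposition is dependency-preserving.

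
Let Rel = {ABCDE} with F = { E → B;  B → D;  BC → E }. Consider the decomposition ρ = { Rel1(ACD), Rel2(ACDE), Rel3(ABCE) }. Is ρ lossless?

Chase test. Columns are ABCDE; row i has aⱼ where attribute j ∈ Reli, else bᵢⱼ.
Initial tableau (one row per fragment):
  row 1: a1 b12 a3 a4 b15
  row 2: a1 b22 a3 a4 a5
  row 3: a1 a2 a3 b34 a5
Rows 2 and 3 agree on E; apply E→B and equate their B entries.
Rows 2 and 3 agree on B; apply B→D and equate their D entries.
Row 2 is now all distinguished symbols — the join is lossless.

Yes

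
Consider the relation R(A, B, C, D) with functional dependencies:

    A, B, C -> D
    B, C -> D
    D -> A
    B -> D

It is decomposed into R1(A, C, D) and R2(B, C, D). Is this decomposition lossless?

Common attributes: R1 ∩ R2 = {C, D}.
Closure of {C, D}: D → A applies, adding A. So (C, D)⁺ = {A, C, D}.
This closure contains every attribute of R1, so R1 ∩ R2 → R1. The join is lossless.

Yes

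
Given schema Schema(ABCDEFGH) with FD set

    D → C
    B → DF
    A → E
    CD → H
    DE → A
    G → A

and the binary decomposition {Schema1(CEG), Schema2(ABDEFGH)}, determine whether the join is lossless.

No

Common attributes: Schema1 ∩ Schema2 = {EG}.
Closure of {EG}: G → A applies, adding A. So (EG)⁺ = {AEG}.
The closure contains neither all of Schema1 = {CEG} nor all of Schema2 = {ABDEFGH}, so the common attributes are not a superkey of either fragment. The join is lossy.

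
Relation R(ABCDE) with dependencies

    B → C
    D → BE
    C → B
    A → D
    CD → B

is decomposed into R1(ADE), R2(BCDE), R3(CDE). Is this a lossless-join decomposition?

Yes

Chase test. Columns are ABCDE; row i has aⱼ where attribute j ∈ Ri, else bᵢⱼ.
Initial tableau (one row per fragment):
  row 1: a1 b12 b13 a4 a5
  row 2: b21 a2 a3 a4 a5
  row 3: b31 b32 a3 a4 a5
Rows 1 and 2 agree on D; apply D→BE and equate their BE entries.
Rows 1 and 3 agree on D; apply D→BE and equate their BE entries.
Rows 1 and 2 agree on B; apply B→C and equate their C entries.
Row 1 is now all distinguished symbols — the join is lossless.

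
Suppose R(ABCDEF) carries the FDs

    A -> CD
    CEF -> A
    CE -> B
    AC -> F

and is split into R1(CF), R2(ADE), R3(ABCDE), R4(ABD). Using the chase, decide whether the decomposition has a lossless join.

Chase test. Columns are ABCDEF; row i has aⱼ where attribute j ∈ Ri, else bᵢⱼ.
Initial tableau (one row per fragment):
  row 1: b11 b12 a3 b14 b15 a6
  row 2: a1 b22 b23 a4 a5 b26
  row 3: a1 a2 a3 a4 a5 b36
  row 4: a1 a2 b43 a4 b45 b46
Rows 2 and 3 agree on A; apply A→CD and equate their CD entries.
Rows 2 and 4 agree on A; apply A→CD and equate their CD entries.
Rows 2 and 3 agree on CE; apply CE→B and equate their B entries.
Rows 2 and 3 agree on AC; apply AC→F and equate their F entries.
Rows 2 and 4 agree on AC; apply AC→F and equate their F entries.
No row becomes fully distinguished — the join is lossy.

No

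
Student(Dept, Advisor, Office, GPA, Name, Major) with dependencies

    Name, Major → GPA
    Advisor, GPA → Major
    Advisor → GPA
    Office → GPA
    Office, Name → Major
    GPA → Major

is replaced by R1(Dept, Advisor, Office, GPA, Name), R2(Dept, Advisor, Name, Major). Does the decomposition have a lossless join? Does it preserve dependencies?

lossless but not dependency-preserving

Lossless test: (Dept, Advisor, Name)⁺ = {Dept, Advisor, GPA, Name, Major}, which contains all of one fragment — lossless.
Dependency preservation: the restricted closure of {Name, Major} across the fragments never reaches {GPA}, so Name, Major → GPA cannot be enforced without a join — not preserved.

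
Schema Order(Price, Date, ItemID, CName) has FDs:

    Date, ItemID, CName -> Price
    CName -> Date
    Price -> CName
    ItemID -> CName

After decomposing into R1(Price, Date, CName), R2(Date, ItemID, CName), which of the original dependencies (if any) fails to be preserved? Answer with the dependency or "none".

Date, ItemID, CName -> Price

Check Date, ItemID, CName → Price: no single fragment contains all of {Price, Date, ItemID, CName}, and the restricted closure of {Date, ItemID, CName} across the fragments never reaches {Price}.
CName → Date is preserved.
Price → CName is preserved.
ItemID → CName is preserved.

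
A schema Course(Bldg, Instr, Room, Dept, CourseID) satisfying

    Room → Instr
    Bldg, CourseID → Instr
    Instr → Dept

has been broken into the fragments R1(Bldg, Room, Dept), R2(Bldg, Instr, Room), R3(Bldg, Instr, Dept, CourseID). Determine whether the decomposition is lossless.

Chase test. Columns are Bldg, Instr, Room, Dept, CourseID; row i has aⱼ where attribute j ∈ Ri, else bᵢⱼ.
Initial tableau (one row per fragment):
  row 1: a1 b12 a3 a4 b15
  row 2: a1 a2 a3 b24 b25
  row 3: a1 a2 b33 a4 a5
Rows 1 and 2 agree on Room; apply Room→Instr and equate their Instr entries.
Rows 1 and 2 agree on Instr; apply Instr→Dept and equate their Dept entries.
No row becomes fully distinguished — the join is lossy.

No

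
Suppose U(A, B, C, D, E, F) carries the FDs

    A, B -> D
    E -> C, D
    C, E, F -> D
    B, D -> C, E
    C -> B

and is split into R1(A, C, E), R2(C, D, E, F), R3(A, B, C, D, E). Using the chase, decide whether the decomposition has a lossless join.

No

Chase test. Columns are A, B, C, D, E, F; row i has aⱼ where attribute j ∈ Ri, else bᵢⱼ.
Initial tableau (one row per fragment):
  row 1: a1 b12 a3 b14 a5 b16
  row 2: b21 b22 a3 a4 a5 a6
  row 3: a1 a2 a3 a4 a5 b36
Rows 1 and 2 agree on E; apply E→C, D and equate their C, D entries.
Rows 1 and 2 agree on C; apply C→B and equate their B entries.
Rows 1 and 3 agree on C; apply C→B and equate their B entries.
No row becomes fully distinguished — the join is lossy.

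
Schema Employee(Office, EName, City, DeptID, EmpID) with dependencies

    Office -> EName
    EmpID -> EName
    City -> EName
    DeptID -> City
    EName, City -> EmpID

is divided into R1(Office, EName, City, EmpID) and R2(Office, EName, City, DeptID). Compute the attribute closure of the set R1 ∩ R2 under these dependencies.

Office, EName, City, EmpID

R1 ∩ R2 = {Office, EName, City}.
EName, City → EmpID applies, adding EmpID
Closure: {Office, EName, City, EmpID}.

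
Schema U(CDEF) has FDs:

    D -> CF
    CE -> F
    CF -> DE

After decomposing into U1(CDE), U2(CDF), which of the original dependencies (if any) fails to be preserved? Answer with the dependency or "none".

D → CF lies within U2.
CE → F: restricted closure across fragments reaches F.
CF → DE: restricted closure across fragments reaches DE.
Every dependency is enforceable on the fragments, so the decomposition is dependency-preserving.

none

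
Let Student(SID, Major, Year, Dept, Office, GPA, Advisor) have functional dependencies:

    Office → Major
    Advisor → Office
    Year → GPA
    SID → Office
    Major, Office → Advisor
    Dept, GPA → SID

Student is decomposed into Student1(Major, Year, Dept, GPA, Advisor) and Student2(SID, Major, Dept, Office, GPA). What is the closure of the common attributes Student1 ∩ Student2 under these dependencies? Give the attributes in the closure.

SID, Major, Dept, Office, GPA, Advisor

Student1 ∩ Student2 = {Major, Dept, GPA}.
Dept, GPA → SID applies, adding SID
SID → Office applies, adding Office
Major, Office → Advisor applies, adding Advisor
Closure: {SID, Major, Dept, Office, GPA, Advisor}.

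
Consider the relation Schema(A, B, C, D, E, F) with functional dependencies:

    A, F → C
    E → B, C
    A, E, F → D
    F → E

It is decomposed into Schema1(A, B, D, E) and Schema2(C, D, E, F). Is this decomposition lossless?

Common attributes: Schema1 ∩ Schema2 = {D, E}.
Closure of {D, E}: E → B, C applies, adding B, C. So (D, E)⁺ = {B, C, D, E}.
The closure contains neither all of Schema1 = {A, B, D, E} nor all of Schema2 = {C, D, E, F}, so the common attributes are not a superkey of either fragment. The join is lossy.

No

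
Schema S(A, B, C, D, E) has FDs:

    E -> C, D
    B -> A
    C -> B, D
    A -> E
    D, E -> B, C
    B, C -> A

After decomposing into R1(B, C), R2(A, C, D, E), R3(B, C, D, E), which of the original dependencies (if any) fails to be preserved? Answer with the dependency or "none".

E → C, D lies within R2.
B → A: restricted closure across fragments reaches A.
C → B, D lies within R3.
A → E lies within R2.
D, E → B, C lies within R3.
B, C → A: restricted closure across fragments reaches A.
Every dependency is enforceable on the fragments, so the decomposition is dependency-preserving.

none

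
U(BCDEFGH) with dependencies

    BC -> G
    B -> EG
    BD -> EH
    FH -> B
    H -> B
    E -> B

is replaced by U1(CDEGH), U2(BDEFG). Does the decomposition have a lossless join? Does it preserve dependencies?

lossy but dependency-preserving

Lossless test: (DEG)⁺ = {BDEGH}, which is a superkey of neither fragment — lossy.
Dependency preservation: BC → G; BD → EH; FH → B; H → B are not contained in any single fragment, but the restricted closure of each left-hand side across the fragments still reaches the right-hand side; the remaining FDs each lie inside some fragment. All dependencies are preserved.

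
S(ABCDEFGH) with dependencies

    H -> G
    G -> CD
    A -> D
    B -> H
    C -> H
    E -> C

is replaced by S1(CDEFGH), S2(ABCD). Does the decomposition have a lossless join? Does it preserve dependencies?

lossy but dependency-preserving

Lossless test: (CD)⁺ = {CDGH}, which is a superkey of neither fragment — lossy.
Dependency preservation: B → H is not contained in any single fragment, but the restricted closure of its left-hand side across the fragments still reaches the right-hand side; the remaining FDs each lie inside some fragment. All dependencies are preserved.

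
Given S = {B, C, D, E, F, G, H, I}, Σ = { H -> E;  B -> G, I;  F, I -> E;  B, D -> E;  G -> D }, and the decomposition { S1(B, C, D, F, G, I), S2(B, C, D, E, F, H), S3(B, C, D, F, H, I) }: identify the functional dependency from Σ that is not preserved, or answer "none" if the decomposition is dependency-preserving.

F, I -> E

Check F, I → E: no single fragment contains all of {E, F, I}, and the restricted closure of {F, I} across the fragments never reaches {E}.
H → E is preserved.
B → G, I is preserved.
B, D → E is preserved.
G → D is preserved.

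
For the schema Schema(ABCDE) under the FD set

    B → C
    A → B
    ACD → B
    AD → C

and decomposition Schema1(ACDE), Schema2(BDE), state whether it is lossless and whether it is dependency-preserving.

lossy and not dependency-preserving

Lossless test: (DE)⁺ = {DE}, which is a superkey of neither fragment — lossy.
Dependency preservation: the restricted closure of {B} across the fragments never reaches {C}, so B → C cannot be enforced without a join — not preserved.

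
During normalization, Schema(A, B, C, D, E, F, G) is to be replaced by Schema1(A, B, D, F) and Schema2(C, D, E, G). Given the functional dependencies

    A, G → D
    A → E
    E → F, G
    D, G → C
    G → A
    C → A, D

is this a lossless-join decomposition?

Common attributes: Schema1 ∩ Schema2 = {D}.
No dependency enlarges {D}, so (D)⁺ = {D}.
The closure contains neither all of Schema1 = {A, B, D, F} nor all of Schema2 = {C, D, E, G}, so the common attributes are not a superkey of either fragment. The join is lossy.

No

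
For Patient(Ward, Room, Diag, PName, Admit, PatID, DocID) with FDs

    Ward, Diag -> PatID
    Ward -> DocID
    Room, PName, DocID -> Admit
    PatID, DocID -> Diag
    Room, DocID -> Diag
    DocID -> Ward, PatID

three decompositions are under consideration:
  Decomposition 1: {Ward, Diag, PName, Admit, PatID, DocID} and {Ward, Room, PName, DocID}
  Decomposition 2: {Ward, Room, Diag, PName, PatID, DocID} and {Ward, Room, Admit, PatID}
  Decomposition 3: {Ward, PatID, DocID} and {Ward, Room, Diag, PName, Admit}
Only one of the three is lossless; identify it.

Decomposition 3

Decomposition 1: common = {Ward, PName, DocID}, closure = {Ward, Diag, PName, PatID, DocID} → lossy.
Decomposition 2: common = {Ward, Room, PatID}, closure = {Ward, Room, Diag, PatID, DocID} → lossy.
Decomposition 3: common = {Ward}, closure = {Ward, Diag, PatID, DocID} → lossless.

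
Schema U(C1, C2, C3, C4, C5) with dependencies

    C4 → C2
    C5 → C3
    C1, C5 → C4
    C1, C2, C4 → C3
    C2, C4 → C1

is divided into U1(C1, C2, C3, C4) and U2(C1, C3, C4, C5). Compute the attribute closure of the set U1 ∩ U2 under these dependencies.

U1 ∩ U2 = {C1, C3, C4}.
C4 → C2 applies, adding C2
Closure: {C1, C2, C3, C4}.

C1, C2, C3, C4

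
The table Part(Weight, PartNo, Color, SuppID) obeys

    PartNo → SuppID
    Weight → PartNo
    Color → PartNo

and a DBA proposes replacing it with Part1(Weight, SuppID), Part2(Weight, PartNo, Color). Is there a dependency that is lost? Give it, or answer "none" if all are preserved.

PartNo → SuppID

Check PartNo → SuppID: no single fragment contains all of {PartNo, SuppID}, and the restricted closure of {PartNo} across the fragments never reaches {SuppID}.
Weight → PartNo is preserved.
Color → PartNo is preserved.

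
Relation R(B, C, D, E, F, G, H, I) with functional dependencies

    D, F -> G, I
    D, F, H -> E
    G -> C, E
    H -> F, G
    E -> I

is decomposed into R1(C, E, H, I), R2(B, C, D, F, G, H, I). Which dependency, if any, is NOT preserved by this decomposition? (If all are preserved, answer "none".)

Check G → C, E: no single fragment contains all of {C, E, G}, and the restricted closure of {G} across the fragments never reaches {C, E}.
D, F → G, I is preserved.
D, F, H → E is preserved.
H → F, G is preserved.
E → I is preserved.

G -> C, E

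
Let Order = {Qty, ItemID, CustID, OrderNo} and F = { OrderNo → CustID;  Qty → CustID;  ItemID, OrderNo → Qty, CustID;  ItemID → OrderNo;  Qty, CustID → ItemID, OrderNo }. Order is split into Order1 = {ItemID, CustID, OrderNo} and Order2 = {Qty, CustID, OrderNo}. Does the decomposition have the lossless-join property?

Common attributes: Order1 ∩ Order2 = {CustID, OrderNo}.
No dependency enlarges {CustID, OrderNo}, so (CustID, OrderNo)⁺ = {CustID, OrderNo}.
The closure contains neither all of Order1 = {ItemID, CustID, OrderNo} nor all of Order2 = {Qty, CustID, OrderNo}, so the common attributes are not a superkey of either fragment. The join is lossy.

No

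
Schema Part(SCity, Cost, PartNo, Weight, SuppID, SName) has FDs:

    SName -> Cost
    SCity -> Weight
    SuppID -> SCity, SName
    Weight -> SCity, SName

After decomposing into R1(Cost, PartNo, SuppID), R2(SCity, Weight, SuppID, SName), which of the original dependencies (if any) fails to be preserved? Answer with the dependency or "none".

SName -> Cost

Check SName → Cost: no single fragment contains all of {Cost, SName}, and the restricted closure of {SName} across the fragments never reaches {Cost}.
SCity → Weight is preserved.
SuppID → SCity, SName is preserved.
Weight → SCity, SName is preserved.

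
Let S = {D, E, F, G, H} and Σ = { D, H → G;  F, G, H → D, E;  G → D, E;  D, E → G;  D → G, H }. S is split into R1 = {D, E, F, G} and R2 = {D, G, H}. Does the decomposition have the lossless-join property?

Common attributes: R1 ∩ R2 = {D, G}.
Closure of {D, G}: G → D, E applies, adding E; D → G, H applies, adding H. So (D, G)⁺ = {D, E, G, H}.
This closure contains every attribute of R2, so R1 ∩ R2 → R2. The join is lossless.

Yes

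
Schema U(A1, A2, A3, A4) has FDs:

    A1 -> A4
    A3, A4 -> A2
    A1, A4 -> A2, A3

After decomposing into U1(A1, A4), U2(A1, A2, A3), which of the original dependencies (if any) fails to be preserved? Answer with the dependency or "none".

A3, A4 -> A2

Check A3, A4 → A2: no single fragment contains all of {A2, A3, A4}, and the restricted closure of {A3, A4} across the fragments never reaches {A2}.
A1 → A4 is preserved.
A1, A4 → A2, A3 is preserved.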